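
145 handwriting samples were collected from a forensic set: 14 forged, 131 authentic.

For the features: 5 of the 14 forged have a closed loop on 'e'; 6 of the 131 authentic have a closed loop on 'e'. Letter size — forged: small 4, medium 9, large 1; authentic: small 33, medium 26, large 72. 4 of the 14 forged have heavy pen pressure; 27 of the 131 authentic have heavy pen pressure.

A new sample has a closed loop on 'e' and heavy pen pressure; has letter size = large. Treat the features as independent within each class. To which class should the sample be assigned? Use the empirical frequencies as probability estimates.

authentic

forged: (14/145) × (5/14) × (1/14) × (4/14) ≈ 0.00070373
authentic: (131/145) × (6/131) × (72/131) × (27/131) ≈ 0.00468745
Highest score → authentic.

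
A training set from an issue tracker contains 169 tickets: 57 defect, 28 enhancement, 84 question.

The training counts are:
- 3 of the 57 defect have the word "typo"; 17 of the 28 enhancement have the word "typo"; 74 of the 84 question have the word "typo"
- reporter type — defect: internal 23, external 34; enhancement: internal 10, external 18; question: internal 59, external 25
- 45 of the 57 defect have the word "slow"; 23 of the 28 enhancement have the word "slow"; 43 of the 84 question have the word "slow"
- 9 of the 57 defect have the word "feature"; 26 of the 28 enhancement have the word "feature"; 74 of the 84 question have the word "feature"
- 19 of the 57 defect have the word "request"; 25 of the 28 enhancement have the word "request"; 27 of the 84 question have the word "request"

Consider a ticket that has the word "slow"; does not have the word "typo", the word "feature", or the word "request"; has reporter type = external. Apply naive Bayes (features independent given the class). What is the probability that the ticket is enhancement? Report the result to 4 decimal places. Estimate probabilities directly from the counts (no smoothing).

0.0031

defect: (57/169) × (54/57) × (34/57) × (45/57) × (48/57) × (38/57) ≈ 0.0844742
enhancement: (28/169) × (11/28) × (18/28) × (23/28) × (2/28) × (3/28) ≈ 0.000263042
question: (84/169) × (10/84) × (25/84) × (43/84) × (10/84) × (57/84) ≈ 0.000728248
P(enhancement | x) = 0.000263042 / 0.08546549 ≈ 0.0031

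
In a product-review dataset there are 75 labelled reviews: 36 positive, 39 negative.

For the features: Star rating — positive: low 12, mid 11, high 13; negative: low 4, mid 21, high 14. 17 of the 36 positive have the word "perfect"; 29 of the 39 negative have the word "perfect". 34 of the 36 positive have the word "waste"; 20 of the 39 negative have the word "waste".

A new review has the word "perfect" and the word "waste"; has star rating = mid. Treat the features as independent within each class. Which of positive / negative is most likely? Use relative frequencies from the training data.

positive: (36/75) × (11/36) × (17/36) × (34/36) ≈ 0.0654115
negative: (39/75) × (21/39) × (29/39) × (20/39) ≈ 0.106772
Highest score → negative.

negative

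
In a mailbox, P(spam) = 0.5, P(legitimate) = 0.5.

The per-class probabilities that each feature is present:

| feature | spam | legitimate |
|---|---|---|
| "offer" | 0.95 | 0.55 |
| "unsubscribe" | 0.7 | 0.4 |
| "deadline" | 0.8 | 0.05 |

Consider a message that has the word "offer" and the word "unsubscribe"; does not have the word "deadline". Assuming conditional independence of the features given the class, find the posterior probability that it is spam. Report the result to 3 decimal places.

0.389

spam: 0.5 × 0.95 × 0.7 × (1−0.8) = 0.0665
legitimate: 0.5 × 0.55 × 0.4 × (1−0.05) = 0.1045
P(spam | x) = 0.0665 / 0.171 ≈ 0.389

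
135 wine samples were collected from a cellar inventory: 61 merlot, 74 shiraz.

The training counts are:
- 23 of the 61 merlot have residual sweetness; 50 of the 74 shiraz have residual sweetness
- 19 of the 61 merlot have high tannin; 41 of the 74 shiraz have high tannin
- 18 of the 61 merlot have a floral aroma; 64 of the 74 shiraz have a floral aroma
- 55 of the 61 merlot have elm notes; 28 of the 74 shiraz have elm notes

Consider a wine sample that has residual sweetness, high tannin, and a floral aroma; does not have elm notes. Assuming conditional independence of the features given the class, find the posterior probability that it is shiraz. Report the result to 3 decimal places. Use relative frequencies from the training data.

merlot: (61/135) × (23/61) × (19/61) × (18/61) × (6/61) ≈ 0.00154022
shiraz: (74/135) × (50/74) × (41/74) × (64/74) × (46/74) ≈ 0.110322
P(shiraz | x) = 0.110322 / 0.11186222 ≈ 0.986

0.986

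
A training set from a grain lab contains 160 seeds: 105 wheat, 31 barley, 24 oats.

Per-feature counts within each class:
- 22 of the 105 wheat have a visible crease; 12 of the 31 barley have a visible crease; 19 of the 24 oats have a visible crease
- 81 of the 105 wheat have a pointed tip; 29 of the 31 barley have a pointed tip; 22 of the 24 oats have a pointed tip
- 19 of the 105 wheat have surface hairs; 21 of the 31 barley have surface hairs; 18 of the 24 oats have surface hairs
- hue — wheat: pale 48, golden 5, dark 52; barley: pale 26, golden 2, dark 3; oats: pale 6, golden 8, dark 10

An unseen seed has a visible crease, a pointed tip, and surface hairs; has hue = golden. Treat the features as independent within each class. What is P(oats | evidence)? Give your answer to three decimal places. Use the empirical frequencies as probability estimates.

0.872

wheat: (105/160) × (22/105) × (81/105) × (19/105) × (5/105) ≈ 0.000913994
barley: (31/160) × (12/31) × (29/31) × (21/31) × (2/31) ≈ 0.00306636
oats: (24/160) × (19/24) × (22/24) × (18/24) × (8/24) ≈ 0.0272135
P(oats | x) = 0.0272135 / 0.031193854 ≈ 0.872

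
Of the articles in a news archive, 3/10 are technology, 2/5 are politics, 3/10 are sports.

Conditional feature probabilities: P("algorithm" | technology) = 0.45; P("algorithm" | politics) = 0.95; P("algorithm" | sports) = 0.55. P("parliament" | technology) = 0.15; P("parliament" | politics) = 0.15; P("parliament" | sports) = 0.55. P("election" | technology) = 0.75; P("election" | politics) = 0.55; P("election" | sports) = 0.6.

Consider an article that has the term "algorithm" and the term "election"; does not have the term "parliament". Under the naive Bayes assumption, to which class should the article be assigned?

technology: 0.3 × 0.45 × (1−0.15) × 0.75 = 0.0860625
politics: 0.4 × 0.95 × (1−0.15) × 0.55 = 0.17765
sports: 0.3 × 0.55 × (1−0.55) × 0.6 = 0.04455
Highest score → politics.

politics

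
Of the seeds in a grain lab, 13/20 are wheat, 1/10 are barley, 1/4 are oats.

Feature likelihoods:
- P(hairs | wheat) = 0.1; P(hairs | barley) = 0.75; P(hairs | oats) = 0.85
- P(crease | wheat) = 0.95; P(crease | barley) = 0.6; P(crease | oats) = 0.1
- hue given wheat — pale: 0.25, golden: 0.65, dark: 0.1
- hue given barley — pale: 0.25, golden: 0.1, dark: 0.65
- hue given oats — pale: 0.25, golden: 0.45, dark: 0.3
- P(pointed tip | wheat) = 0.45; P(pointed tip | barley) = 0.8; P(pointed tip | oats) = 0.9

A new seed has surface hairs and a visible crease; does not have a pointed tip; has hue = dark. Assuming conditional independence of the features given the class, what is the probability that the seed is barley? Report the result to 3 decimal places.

wheat: 0.65 × 0.1 × 0.95 × 0.1 × (1−0.45) = 0.00339625
barley: 0.1 × 0.75 × 0.6 × 0.65 × (1−0.8) = 0.00585
oats: 0.25 × 0.85 × 0.1 × 0.3 × (1−0.9) = 0.0006375
P(barley | x) = 0.00585 / 0.00988375 ≈ 0.592

0.592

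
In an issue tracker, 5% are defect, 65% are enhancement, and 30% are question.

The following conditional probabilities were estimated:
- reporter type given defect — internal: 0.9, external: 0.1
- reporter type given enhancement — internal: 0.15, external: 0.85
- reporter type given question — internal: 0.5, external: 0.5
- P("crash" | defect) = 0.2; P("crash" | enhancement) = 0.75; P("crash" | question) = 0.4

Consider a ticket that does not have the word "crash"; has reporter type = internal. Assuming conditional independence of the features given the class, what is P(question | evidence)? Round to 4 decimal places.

0.5985

defect: 0.05 × 0.9 × (1−0.2) = 0.036
enhancement: 0.65 × 0.15 × (1−0.75) = 0.024375
question: 0.3 × 0.5 × (1−0.4) = 0.09
P(question | x) = 0.09 / 0.150375 ≈ 0.5985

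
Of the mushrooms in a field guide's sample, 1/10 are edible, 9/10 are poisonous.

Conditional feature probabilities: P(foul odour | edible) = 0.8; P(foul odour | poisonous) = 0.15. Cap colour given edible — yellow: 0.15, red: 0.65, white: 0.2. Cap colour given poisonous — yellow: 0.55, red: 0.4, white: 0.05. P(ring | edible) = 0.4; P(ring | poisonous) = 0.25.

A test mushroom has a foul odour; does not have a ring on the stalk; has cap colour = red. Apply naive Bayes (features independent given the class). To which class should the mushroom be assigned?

edible: 0.1 × 0.8 × 0.65 × (1−0.4) = 0.0312
poisonous: 0.9 × 0.15 × 0.4 × (1−0.25) = 0.0405
Highest score → poisonous.

poisonous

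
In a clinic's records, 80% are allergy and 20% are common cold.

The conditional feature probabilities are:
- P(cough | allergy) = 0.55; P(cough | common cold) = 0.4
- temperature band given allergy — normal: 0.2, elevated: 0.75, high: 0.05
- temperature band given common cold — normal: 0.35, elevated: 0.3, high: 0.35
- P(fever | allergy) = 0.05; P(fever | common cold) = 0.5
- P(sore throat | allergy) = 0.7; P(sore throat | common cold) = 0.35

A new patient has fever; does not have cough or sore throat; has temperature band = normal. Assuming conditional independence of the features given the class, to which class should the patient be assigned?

allergy: 0.8 × (1−0.55) × 0.2 × 0.05 × (1−0.7) = 0.00108
common cold: 0.2 × (1−0.4) × 0.35 × 0.5 × (1−0.35) = 0.01365
Highest score → common cold.

common cold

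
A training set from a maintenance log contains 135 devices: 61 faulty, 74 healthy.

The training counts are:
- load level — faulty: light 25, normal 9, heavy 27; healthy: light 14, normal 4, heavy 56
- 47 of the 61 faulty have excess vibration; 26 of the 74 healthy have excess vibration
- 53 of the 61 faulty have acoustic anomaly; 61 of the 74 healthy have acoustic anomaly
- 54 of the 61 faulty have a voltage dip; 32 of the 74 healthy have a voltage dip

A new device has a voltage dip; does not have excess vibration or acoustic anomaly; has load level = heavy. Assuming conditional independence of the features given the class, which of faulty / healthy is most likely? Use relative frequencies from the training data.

faulty: (61/135) × (27/61) × (14/61) × (8/61) × (54/61) ≈ 0.00532908
healthy: (74/135) × (56/74) × (48/74) × (13/74) × (32/74) ≈ 0.0204406
Highest score → healthy.

healthy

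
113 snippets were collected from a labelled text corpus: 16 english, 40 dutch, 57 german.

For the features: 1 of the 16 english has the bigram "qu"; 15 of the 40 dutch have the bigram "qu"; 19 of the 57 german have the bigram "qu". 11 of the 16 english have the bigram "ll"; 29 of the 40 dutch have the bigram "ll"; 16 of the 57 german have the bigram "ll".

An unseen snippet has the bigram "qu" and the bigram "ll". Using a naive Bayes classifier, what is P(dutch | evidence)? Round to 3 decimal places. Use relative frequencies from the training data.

0.644

english: (16/113) × (1/16) × (11/16) ≈ 0.00608407
dutch: (40/113) × (15/40) × (29/40) ≈ 0.0962389
german: (57/113) × (19/57) × (16/57) ≈ 0.0471976
P(dutch | x) = 0.0962389 / 0.14952057 ≈ 0.644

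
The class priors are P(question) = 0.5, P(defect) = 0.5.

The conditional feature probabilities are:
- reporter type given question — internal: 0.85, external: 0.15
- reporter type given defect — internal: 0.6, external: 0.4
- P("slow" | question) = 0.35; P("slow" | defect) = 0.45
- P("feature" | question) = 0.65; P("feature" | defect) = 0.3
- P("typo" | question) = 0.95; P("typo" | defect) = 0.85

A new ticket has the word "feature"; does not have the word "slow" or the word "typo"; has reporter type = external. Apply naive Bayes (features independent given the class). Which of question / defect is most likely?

question: 0.5 × 0.15 × (1−0.35) × 0.65 × (1−0.95) = 0.001584375
defect: 0.5 × 0.4 × (1−0.45) × 0.3 × (1−0.85) = 0.00495
Highest score → defect.

defect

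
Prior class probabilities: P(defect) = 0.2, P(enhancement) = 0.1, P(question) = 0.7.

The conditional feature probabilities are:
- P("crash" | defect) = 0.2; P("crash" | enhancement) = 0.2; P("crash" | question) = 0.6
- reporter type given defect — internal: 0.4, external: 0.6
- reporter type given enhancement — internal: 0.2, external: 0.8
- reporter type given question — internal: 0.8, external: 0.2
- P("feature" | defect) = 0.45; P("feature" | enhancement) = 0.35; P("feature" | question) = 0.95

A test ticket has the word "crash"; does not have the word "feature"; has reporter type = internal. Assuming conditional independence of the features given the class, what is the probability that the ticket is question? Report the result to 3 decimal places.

0.596

defect: 0.2 × 0.2 × 0.4 × (1−0.45) = 0.0088
enhancement: 0.1 × 0.2 × 0.2 × (1−0.35) = 0.0026
question: 0.7 × 0.6 × 0.8 × (1−0.95) = 0.0168
P(question | x) = 0.0168 / 0.0282 ≈ 0.596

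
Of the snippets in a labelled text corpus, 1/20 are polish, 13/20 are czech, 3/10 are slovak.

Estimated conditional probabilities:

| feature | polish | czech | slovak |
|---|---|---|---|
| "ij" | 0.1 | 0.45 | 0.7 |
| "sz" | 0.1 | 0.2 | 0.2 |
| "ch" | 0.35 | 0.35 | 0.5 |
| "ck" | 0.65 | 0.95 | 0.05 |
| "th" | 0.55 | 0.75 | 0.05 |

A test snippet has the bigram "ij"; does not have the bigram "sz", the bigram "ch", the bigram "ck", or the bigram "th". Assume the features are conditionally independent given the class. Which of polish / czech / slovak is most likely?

slovak

polish: 0.05 × 0.1 × (1−0.1) × (1−0.35) × (1−0.65) × (1−0.55) = 0.0004606875
czech: 0.65 × 0.45 × (1−0.2) × (1−0.35) × (1−0.95) × (1−0.75) = 0.00190125
slovak: 0.3 × 0.7 × (1−0.2) × (1−0.5) × (1−0.05) × (1−0.05) = 0.07581
Highest score → slovak.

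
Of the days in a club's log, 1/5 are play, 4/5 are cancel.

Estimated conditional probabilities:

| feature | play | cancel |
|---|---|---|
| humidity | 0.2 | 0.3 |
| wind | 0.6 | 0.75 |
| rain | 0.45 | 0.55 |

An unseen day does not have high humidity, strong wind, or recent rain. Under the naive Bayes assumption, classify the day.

play: 0.2 × (1−0.2) × (1−0.6) × (1−0.45) = 0.0352
cancel: 0.8 × (1−0.3) × (1−0.75) × (1−0.55) = 0.063
Highest score → cancel.

cancel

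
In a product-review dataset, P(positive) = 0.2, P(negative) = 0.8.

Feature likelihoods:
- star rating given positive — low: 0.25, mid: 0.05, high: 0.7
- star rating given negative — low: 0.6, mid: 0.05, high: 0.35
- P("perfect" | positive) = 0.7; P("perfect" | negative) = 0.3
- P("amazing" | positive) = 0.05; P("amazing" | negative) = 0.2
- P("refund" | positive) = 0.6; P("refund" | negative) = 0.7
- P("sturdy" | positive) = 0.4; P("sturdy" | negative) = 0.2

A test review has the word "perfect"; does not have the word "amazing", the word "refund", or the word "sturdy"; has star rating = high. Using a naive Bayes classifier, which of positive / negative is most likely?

positive: 0.2 × 0.7 × 0.7 × (1−0.05) × (1−0.6) × (1−0.4) = 0.022344
negative: 0.8 × 0.35 × 0.3 × (1−0.2) × (1−0.7) × (1−0.2) = 0.016128
Highest score → positive.

positive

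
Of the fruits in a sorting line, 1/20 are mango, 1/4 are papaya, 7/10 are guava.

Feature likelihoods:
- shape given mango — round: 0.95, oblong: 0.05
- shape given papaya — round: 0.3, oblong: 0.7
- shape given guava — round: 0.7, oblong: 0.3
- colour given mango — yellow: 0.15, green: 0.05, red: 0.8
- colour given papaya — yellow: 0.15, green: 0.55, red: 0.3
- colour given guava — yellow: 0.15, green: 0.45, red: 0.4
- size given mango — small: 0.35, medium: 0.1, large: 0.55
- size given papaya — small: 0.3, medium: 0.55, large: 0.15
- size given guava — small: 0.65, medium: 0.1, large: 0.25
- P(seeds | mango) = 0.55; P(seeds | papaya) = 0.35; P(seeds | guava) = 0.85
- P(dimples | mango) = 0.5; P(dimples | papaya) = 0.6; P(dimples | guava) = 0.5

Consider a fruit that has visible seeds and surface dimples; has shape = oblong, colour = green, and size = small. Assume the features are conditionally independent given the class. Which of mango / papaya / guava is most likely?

guava

mango: 0.05 × 0.05 × 0.05 × 0.35 × 0.55 × 0.5 = 0.00001203125
papaya: 0.25 × 0.7 × 0.55 × 0.3 × 0.35 × 0.6 = 0.00606375
guava: 0.7 × 0.3 × 0.45 × 0.65 × 0.85 × 0.5 = 0.026105625
Highest score → guava.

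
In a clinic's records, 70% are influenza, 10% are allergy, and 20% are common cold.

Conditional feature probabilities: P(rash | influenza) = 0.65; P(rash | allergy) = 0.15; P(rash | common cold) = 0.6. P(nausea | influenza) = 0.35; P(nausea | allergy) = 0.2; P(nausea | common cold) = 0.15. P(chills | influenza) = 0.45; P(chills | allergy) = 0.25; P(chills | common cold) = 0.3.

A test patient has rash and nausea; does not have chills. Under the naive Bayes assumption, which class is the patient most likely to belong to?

influenza: 0.7 × 0.65 × 0.35 × (1−0.45) = 0.0875875
allergy: 0.1 × 0.15 × 0.2 × (1−0.25) = 0.00225
common cold: 0.2 × 0.6 × 0.15 × (1−0.3) = 0.0126
Highest score → influenza.

influenza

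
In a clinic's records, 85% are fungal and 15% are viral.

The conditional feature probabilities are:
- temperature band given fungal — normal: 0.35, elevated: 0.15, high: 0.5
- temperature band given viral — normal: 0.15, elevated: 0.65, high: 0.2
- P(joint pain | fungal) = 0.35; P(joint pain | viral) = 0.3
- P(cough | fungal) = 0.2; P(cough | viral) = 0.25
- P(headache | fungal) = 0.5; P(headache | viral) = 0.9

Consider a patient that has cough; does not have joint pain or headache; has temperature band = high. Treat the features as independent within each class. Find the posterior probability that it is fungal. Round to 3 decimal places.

fungal: 0.85 × 0.5 × (1−0.35) × 0.2 × (1−0.5) = 0.027625
viral: 0.15 × 0.2 × (1−0.3) × 0.25 × (1−0.9) = 0.000525
P(fungal | x) = 0.027625 / 0.02815 ≈ 0.981

0.981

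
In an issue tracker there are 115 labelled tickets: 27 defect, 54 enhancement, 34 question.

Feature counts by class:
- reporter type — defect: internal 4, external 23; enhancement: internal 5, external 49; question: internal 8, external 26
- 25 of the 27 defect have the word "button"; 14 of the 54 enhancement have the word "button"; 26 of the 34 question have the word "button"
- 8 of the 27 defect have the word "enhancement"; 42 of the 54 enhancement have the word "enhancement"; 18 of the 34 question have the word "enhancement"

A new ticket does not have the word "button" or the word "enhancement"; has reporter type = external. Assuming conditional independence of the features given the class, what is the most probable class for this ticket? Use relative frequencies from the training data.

defect: (27/115) × (23/27) × (2/27) × (19/27) ≈ 0.0104252
enhancement: (54/115) × (49/54) × (40/54) × (12/54) ≈ 0.0701378
question: (34/115) × (26/34) × (8/34) × (16/34) ≈ 0.0250338
Highest score → enhancement.

enhancement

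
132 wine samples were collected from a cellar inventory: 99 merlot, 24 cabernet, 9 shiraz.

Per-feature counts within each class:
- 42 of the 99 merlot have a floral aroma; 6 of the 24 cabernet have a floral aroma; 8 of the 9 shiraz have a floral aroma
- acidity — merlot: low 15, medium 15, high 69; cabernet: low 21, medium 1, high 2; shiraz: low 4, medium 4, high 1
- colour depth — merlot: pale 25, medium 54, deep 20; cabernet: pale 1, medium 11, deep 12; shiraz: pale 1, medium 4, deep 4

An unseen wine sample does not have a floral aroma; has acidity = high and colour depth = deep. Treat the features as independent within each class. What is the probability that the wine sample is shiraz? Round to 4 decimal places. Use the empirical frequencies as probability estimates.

merlot: (99/132) × (57/99) × (69/99) × (20/99) ≈ 0.0608008
cabernet: (24/132) × (18/24) × (2/24) × (12/24) ≈ 0.00568182
shiraz: (9/132) × (1/9) × (1/9) × (4/9) ≈ 0.000374111
P(shiraz | x) = 0.000374111 / 0.066856731 ≈ 0.0056

0.0056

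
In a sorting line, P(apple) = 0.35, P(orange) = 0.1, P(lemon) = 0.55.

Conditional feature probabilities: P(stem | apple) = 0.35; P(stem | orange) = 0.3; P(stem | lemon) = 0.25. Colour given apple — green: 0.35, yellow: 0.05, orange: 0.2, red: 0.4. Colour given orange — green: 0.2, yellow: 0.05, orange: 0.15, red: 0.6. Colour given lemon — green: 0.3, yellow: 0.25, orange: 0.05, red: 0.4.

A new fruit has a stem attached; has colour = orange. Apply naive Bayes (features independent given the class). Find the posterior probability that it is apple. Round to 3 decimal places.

apple: 0.35 × 0.35 × 0.2 = 0.0245
orange: 0.1 × 0.3 × 0.15 = 0.0045
lemon: 0.55 × 0.25 × 0.05 = 0.006875
P(apple | x) = 0.0245 / 0.035875 ≈ 0.683

0.683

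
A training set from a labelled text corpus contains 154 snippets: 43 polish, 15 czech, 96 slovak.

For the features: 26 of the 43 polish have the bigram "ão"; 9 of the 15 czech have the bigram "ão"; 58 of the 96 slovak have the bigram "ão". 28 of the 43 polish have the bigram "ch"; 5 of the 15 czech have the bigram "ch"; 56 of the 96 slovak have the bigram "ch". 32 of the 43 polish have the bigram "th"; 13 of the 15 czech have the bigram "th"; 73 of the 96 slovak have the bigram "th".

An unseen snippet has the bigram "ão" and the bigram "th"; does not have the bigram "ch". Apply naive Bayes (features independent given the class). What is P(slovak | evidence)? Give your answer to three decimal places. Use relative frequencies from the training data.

polish: (43/154) × (26/43) × (15/43) × (32/43) ≈ 0.0438285
czech: (15/154) × (9/15) × (10/15) × (13/15) ≈ 0.0337662
slovak: (96/154) × (58/96) × (40/96) × (73/96) ≈ 0.119329
P(slovak | x) = 0.119329 / 0.1969237 ≈ 0.606

0.606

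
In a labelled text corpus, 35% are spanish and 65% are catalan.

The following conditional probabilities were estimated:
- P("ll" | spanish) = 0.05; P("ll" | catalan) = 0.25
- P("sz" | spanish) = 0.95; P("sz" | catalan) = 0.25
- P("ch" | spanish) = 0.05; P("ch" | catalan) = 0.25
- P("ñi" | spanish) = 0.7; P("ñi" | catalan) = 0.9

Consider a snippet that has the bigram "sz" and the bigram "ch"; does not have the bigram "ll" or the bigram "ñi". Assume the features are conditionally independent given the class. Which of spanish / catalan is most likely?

spanish

spanish: 0.35 × (1−0.05) × 0.95 × 0.05 × (1−0.7) = 0.004738125
catalan: 0.65 × (1−0.25) × 0.25 × 0.25 × (1−0.9) = 0.003046875
Highest score → spanish.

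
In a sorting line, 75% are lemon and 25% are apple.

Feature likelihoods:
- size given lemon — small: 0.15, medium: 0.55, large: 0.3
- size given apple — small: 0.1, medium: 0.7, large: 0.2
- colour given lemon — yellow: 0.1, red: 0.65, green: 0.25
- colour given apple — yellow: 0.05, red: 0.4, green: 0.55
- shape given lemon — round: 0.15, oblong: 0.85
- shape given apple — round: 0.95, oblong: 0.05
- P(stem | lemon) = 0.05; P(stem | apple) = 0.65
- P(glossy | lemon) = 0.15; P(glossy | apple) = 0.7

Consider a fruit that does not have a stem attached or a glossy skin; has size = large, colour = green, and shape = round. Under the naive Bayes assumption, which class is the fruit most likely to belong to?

lemon: 0.75 × 0.3 × 0.25 × 0.15 × (1−0.05) × (1−0.15) = 0.00681328125
apple: 0.25 × 0.2 × 0.55 × 0.95 × (1−0.65) × (1−0.7) = 0.002743125
Highest score → lemon.

lemon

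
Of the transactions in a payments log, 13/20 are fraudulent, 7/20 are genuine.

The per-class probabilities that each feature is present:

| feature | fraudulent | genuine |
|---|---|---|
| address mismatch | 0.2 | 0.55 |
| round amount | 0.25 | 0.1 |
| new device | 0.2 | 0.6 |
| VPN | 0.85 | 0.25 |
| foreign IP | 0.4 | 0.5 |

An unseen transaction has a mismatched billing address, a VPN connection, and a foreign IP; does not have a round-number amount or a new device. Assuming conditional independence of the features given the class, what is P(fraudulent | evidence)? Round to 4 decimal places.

fraudulent: 0.65 × 0.2 × (1−0.25) × (1−0.2) × 0.85 × 0.4 = 0.02652
genuine: 0.35 × 0.55 × (1−0.1) × (1−0.6) × 0.25 × 0.5 = 0.0086625
P(fraudulent | x) = 0.02652 / 0.0351825 ≈ 0.7538

0.7538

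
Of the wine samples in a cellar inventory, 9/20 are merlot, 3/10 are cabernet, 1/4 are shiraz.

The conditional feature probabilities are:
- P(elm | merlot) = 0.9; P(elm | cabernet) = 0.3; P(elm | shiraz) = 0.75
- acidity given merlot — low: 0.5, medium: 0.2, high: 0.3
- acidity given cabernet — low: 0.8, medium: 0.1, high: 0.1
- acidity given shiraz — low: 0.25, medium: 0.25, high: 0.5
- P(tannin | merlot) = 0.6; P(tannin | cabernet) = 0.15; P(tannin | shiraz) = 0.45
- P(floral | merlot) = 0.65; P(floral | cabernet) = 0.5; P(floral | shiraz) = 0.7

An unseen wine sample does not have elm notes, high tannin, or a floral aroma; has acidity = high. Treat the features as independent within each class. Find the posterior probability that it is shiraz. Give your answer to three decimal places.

merlot: 0.45 × (1−0.9) × 0.3 × (1−0.6) × (1−0.65) = 0.00189
cabernet: 0.3 × (1−0.3) × 0.1 × (1−0.15) × (1−0.5) = 0.008925
shiraz: 0.25 × (1−0.75) × 0.5 × (1−0.45) × (1−0.7) = 0.00515625
P(shiraz | x) = 0.00515625 / 0.01597125 ≈ 0.323

0.323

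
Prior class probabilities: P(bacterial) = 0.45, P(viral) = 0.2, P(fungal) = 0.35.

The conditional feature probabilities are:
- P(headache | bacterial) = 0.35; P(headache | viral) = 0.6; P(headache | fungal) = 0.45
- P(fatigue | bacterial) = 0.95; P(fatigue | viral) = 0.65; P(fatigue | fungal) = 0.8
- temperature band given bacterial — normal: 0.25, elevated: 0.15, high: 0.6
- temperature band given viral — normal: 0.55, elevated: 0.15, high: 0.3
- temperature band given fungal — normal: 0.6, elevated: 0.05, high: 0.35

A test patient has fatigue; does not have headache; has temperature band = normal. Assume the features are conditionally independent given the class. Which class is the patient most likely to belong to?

bacterial: 0.45 × (1−0.35) × 0.95 × 0.25 = 0.06946875
viral: 0.2 × (1−0.6) × 0.65 × 0.55 = 0.0286
fungal: 0.35 × (1−0.45) × 0.8 × 0.6 = 0.0924
Highest score → fungal.

fungal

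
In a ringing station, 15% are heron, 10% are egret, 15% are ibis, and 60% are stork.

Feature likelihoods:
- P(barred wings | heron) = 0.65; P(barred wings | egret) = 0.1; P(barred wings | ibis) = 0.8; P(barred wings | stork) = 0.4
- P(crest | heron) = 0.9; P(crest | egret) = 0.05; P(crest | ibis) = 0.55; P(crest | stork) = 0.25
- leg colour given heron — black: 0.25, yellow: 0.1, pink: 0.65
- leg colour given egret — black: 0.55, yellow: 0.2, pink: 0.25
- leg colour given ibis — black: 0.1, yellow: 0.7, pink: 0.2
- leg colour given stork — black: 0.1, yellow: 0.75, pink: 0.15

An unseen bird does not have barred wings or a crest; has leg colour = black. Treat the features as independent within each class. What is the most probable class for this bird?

egret

heron: 0.15 × (1−0.65) × (1−0.9) × 0.25 = 0.0013125
egret: 0.1 × (1−0.1) × (1−0.05) × 0.55 = 0.047025
ibis: 0.15 × (1−0.8) × (1−0.55) × 0.1 = 0.00135
stork: 0.6 × (1−0.4) × (1−0.25) × 0.1 = 0.027
Highest score → egret.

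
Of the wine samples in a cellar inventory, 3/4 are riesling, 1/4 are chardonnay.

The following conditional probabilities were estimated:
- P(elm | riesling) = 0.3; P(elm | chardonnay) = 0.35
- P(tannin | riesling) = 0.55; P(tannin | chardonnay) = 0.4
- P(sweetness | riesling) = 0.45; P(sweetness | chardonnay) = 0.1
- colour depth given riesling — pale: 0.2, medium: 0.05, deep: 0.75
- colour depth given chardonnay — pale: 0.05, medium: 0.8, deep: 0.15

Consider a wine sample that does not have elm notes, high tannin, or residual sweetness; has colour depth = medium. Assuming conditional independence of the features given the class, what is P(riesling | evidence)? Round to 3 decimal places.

riesling: 0.75 × (1−0.3) × (1−0.55) × (1−0.45) × 0.05 = 0.006496875
chardonnay: 0.25 × (1−0.35) × (1−0.4) × (1−0.1) × 0.8 = 0.0702
P(riesling | x) = 0.006496875 / 0.076696875 ≈ 0.085

0.085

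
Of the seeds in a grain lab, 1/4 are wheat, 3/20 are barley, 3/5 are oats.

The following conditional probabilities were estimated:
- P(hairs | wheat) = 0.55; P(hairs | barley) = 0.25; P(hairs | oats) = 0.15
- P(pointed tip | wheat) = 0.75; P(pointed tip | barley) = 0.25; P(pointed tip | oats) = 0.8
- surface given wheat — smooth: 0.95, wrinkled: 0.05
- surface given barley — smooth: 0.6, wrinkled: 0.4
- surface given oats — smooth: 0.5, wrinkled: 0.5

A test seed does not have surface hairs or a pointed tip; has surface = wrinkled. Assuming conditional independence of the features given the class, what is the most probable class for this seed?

wheat: 0.25 × (1−0.55) × (1−0.75) × 0.05 = 0.00140625
barley: 0.15 × (1−0.25) × (1−0.25) × 0.4 = 0.03375
oats: 0.6 × (1−0.15) × (1−0.8) × 0.5 = 0.051
Highest score → oats.

oats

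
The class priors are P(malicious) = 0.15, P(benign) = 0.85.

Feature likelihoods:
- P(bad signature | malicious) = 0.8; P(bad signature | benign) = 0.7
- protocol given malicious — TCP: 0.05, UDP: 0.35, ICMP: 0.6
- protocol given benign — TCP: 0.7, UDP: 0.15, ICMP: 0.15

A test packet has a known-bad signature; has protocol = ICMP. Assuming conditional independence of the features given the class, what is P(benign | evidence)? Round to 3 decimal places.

malicious: 0.15 × 0.8 × 0.6 = 0.072
benign: 0.85 × 0.7 × 0.15 = 0.08925
P(benign | x) = 0.08925 / 0.16125 ≈ 0.553

0.553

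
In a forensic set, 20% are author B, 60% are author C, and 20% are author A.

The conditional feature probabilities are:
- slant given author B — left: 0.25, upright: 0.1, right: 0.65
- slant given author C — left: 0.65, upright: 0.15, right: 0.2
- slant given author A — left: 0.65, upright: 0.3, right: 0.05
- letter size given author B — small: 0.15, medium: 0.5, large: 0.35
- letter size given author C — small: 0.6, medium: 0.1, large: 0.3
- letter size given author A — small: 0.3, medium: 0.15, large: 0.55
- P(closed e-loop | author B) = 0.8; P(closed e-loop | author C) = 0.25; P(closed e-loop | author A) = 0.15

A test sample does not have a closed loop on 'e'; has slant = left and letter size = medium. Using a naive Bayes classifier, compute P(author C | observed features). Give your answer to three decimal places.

0.576

author B: 0.2 × 0.25 × 0.5 × (1−0.8) = 0.005
author C: 0.6 × 0.65 × 0.1 × (1−0.25) = 0.02925
author A: 0.2 × 0.65 × 0.15 × (1−0.15) = 0.016575
P(author C | x) = 0.02925 / 0.050825 ≈ 0.576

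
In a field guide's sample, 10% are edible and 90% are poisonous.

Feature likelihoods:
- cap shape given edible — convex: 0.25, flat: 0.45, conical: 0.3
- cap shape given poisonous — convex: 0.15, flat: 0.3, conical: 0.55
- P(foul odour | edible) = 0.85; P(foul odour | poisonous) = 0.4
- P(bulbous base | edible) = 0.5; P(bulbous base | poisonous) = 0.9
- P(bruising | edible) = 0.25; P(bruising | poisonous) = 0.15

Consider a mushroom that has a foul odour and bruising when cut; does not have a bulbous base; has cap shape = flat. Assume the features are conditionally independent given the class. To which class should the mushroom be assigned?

edible: 0.1 × 0.45 × 0.85 × (1−0.5) × 0.25 = 0.00478125
poisonous: 0.9 × 0.3 × 0.4 × (1−0.9) × 0.15 = 0.00162
Highest score → edible.

edible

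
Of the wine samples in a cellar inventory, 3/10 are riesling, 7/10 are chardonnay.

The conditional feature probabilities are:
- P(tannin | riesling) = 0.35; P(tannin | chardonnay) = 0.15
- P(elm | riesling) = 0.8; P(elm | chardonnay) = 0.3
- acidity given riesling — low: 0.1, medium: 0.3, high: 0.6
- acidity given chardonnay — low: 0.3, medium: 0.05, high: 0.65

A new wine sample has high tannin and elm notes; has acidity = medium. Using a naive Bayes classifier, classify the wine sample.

riesling: 0.3 × 0.35 × 0.8 × 0.3 = 0.0252
chardonnay: 0.7 × 0.15 × 0.3 × 0.05 = 0.001575
Highest score → riesling.

riesling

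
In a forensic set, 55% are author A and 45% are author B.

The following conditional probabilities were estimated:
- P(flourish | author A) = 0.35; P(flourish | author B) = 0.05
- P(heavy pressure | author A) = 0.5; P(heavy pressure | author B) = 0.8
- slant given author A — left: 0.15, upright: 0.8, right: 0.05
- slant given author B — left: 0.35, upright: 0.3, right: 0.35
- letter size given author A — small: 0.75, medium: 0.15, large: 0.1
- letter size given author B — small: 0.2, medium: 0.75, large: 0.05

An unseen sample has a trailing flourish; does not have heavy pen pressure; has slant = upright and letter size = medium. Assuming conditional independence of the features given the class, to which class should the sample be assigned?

author A

author A: 0.55 × 0.35 × (1−0.5) × 0.8 × 0.15 = 0.01155
author B: 0.45 × 0.05 × (1−0.8) × 0.3 × 0.75 = 0.0010125
Highest score → author A.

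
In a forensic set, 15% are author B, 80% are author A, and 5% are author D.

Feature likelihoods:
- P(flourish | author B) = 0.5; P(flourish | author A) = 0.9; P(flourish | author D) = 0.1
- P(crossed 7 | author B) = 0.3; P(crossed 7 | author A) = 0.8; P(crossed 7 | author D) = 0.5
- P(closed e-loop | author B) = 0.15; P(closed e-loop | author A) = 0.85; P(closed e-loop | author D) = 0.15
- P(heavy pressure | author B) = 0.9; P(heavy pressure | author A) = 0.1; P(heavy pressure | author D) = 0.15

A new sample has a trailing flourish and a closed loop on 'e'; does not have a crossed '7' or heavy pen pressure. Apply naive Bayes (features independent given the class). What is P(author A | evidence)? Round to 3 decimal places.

author B: 0.15 × 0.5 × (1−0.3) × 0.15 × (1−0.9) = 0.0007875
author A: 0.8 × 0.9 × (1−0.8) × 0.85 × (1−0.1) = 0.11016
author D: 0.05 × 0.1 × (1−0.5) × 0.15 × (1−0.15) = 0.00031875
P(author A | x) = 0.11016 / 0.11126625 ≈ 0.990

0.990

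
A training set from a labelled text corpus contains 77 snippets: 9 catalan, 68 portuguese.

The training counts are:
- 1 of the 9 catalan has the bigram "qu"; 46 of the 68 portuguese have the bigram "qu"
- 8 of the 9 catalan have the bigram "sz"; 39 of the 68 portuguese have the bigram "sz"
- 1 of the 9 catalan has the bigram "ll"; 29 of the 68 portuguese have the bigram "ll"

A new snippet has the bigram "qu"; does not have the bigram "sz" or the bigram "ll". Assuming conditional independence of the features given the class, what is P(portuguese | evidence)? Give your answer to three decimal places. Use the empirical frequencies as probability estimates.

0.991

catalan: (9/77) × (1/9) × (1/9) × (8/9) ≈ 0.00128267
portuguese: (68/77) × (46/68) × (29/68) × (39/68) ≈ 0.146121
P(portuguese | x) = 0.146121 / 0.14740367 ≈ 0.991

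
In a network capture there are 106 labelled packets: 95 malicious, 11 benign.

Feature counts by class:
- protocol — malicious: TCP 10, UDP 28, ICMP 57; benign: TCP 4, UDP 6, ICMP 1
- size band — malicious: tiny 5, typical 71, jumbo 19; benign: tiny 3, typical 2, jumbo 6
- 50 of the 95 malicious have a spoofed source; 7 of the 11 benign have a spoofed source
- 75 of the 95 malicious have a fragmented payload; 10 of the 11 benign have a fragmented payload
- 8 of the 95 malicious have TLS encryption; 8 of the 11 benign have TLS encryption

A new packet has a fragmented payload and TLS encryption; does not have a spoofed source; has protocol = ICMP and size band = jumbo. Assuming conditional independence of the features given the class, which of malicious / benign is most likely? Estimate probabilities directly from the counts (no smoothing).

malicious: (95/106) × (57/95) × (19/95) × (45/95) × (75/95) × (8/95) ≈ 0.00338682
benign: (11/106) × (1/11) × (6/11) × (4/11) × (10/11) × (8/11) ≈ 0.00123716
Highest score → malicious.

malicious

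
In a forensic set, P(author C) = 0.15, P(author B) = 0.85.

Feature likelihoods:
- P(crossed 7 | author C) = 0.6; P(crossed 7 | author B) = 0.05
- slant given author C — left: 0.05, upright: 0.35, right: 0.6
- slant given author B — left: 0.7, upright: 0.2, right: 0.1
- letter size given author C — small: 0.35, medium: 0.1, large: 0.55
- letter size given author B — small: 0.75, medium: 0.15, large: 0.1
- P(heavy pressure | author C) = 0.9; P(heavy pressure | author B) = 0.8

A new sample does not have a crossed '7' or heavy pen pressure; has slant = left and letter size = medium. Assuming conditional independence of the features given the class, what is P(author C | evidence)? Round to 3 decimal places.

author C: 0.15 × (1−0.6) × 0.05 × 0.1 × (1−0.9) = 0.00003
author B: 0.85 × (1−0.05) × 0.7 × 0.15 × (1−0.8) = 0.0169575
P(author C | x) = 0.00003 / 0.0169875 ≈ 0.002

0.002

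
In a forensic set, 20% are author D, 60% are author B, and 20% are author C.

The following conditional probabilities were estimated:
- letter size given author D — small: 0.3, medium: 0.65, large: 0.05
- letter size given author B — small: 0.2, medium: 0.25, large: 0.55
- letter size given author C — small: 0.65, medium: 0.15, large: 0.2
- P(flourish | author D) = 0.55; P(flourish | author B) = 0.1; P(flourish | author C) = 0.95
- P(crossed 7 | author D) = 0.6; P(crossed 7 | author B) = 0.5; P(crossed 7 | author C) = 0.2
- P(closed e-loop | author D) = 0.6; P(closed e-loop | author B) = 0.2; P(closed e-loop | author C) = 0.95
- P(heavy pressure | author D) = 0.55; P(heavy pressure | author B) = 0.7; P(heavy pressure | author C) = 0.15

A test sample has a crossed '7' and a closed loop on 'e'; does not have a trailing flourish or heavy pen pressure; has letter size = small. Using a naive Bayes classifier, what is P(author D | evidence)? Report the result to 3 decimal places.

author D: 0.2 × 0.3 × (1−0.55) × 0.6 × 0.6 × (1−0.55) = 0.004374
author B: 0.6 × 0.2 × (1−0.1) × 0.5 × 0.2 × (1−0.7) = 0.00324
author C: 0.2 × 0.65 × (1−0.95) × 0.2 × 0.95 × (1−0.15) = 0.00104975
P(author D | x) = 0.004374 / 0.00866375 ≈ 0.505

0.505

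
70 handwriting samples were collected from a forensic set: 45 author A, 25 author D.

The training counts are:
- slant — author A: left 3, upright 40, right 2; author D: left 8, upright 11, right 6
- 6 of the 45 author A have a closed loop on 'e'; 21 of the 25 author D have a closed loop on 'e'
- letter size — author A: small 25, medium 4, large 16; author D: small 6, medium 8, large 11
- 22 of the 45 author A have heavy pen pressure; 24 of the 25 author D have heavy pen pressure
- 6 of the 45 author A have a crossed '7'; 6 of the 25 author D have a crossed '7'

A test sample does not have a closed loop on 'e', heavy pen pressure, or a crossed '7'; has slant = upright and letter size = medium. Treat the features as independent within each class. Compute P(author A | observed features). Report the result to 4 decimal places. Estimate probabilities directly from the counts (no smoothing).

0.9876

author A: (45/70) × (40/45) × (39/45) × (4/45) × (23/45) × (39/45) ≈ 0.0194997
author D: (25/70) × (11/25) × (4/25) × (8/25) × (1/25) × (19/25) ≈ 0.00024459
P(author A | x) = 0.0194997 / 0.01974429 ≈ 0.9876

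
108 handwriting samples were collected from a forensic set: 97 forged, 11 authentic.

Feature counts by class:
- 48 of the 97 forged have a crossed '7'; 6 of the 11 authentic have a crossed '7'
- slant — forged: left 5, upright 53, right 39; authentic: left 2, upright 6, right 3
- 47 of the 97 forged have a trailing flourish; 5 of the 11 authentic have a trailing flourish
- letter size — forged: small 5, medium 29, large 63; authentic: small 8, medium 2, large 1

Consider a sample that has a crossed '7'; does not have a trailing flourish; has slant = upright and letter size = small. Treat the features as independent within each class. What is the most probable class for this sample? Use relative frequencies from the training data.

authentic

forged: (97/108) × (48/97) × (53/97) × (50/97) × (5/97) ≈ 0.00645235
authentic: (11/108) × (6/11) × (6/11) × (6/11) × (8/11) ≈ 0.012021
Highest score → authentic.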